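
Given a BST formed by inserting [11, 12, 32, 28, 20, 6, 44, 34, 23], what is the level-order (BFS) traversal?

Tree insertion order: [11, 12, 32, 28, 20, 6, 44, 34, 23]
Tree (level-order array): [11, 6, 12, None, None, None, 32, 28, 44, 20, None, 34, None, None, 23]
BFS from the root, enqueuing left then right child of each popped node:
  queue [11] -> pop 11, enqueue [6, 12], visited so far: [11]
  queue [6, 12] -> pop 6, enqueue [none], visited so far: [11, 6]
  queue [12] -> pop 12, enqueue [32], visited so far: [11, 6, 12]
  queue [32] -> pop 32, enqueue [28, 44], visited so far: [11, 6, 12, 32]
  queue [28, 44] -> pop 28, enqueue [20], visited so far: [11, 6, 12, 32, 28]
  queue [44, 20] -> pop 44, enqueue [34], visited so far: [11, 6, 12, 32, 28, 44]
  queue [20, 34] -> pop 20, enqueue [23], visited so far: [11, 6, 12, 32, 28, 44, 20]
  queue [34, 23] -> pop 34, enqueue [none], visited so far: [11, 6, 12, 32, 28, 44, 20, 34]
  queue [23] -> pop 23, enqueue [none], visited so far: [11, 6, 12, 32, 28, 44, 20, 34, 23]
Result: [11, 6, 12, 32, 28, 44, 20, 34, 23]


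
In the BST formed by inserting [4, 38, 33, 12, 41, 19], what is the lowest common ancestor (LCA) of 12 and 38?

Tree insertion order: [4, 38, 33, 12, 41, 19]
Tree (level-order array): [4, None, 38, 33, 41, 12, None, None, None, None, 19]
In a BST, the LCA of p=12, q=38 is the first node v on the
root-to-leaf path with p <= v <= q (go left if both < v, right if both > v).
Walk from root:
  at 4: both 12 and 38 > 4, go right
  at 38: 12 <= 38 <= 38, this is the LCA
LCA = 38


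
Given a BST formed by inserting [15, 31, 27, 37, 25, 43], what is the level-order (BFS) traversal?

Tree insertion order: [15, 31, 27, 37, 25, 43]
Tree (level-order array): [15, None, 31, 27, 37, 25, None, None, 43]
BFS from the root, enqueuing left then right child of each popped node:
  queue [15] -> pop 15, enqueue [31], visited so far: [15]
  queue [31] -> pop 31, enqueue [27, 37], visited so far: [15, 31]
  queue [27, 37] -> pop 27, enqueue [25], visited so far: [15, 31, 27]
  queue [37, 25] -> pop 37, enqueue [43], visited so far: [15, 31, 27, 37]
  queue [25, 43] -> pop 25, enqueue [none], visited so far: [15, 31, 27, 37, 25]
  queue [43] -> pop 43, enqueue [none], visited so far: [15, 31, 27, 37, 25, 43]
Result: [15, 31, 27, 37, 25, 43]


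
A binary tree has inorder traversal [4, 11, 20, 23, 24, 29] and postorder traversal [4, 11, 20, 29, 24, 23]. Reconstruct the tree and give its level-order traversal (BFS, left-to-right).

Inorder:   [4, 11, 20, 23, 24, 29]
Postorder: [4, 11, 20, 29, 24, 23]
Algorithm: postorder visits root last, so walk postorder right-to-left;
each value is the root of the current inorder slice — split it at that
value, recurse on the right subtree first, then the left.
Recursive splits:
  root=23; inorder splits into left=[4, 11, 20], right=[24, 29]
  root=24; inorder splits into left=[], right=[29]
  root=29; inorder splits into left=[], right=[]
  root=20; inorder splits into left=[4, 11], right=[]
  root=11; inorder splits into left=[4], right=[]
  root=4; inorder splits into left=[], right=[]
Reconstructed level-order: [23, 20, 24, 11, 29, 4]


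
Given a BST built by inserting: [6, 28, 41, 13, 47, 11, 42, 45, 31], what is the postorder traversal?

Tree insertion order: [6, 28, 41, 13, 47, 11, 42, 45, 31]
Tree (level-order array): [6, None, 28, 13, 41, 11, None, 31, 47, None, None, None, None, 42, None, None, 45]
Postorder traversal: [11, 13, 31, 45, 42, 47, 41, 28, 6]


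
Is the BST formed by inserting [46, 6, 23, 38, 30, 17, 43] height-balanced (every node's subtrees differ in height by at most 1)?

Tree (level-order array): [46, 6, None, None, 23, 17, 38, None, None, 30, 43]
Definition: a tree is height-balanced if, at every node, |h(left) - h(right)| <= 1 (empty subtree has height -1).
Bottom-up per-node check:
  node 17: h_left=-1, h_right=-1, diff=0 [OK], height=0
  node 30: h_left=-1, h_right=-1, diff=0 [OK], height=0
  node 43: h_left=-1, h_right=-1, diff=0 [OK], height=0
  node 38: h_left=0, h_right=0, diff=0 [OK], height=1
  node 23: h_left=0, h_right=1, diff=1 [OK], height=2
  node 6: h_left=-1, h_right=2, diff=3 [FAIL (|-1-2|=3 > 1)], height=3
  node 46: h_left=3, h_right=-1, diff=4 [FAIL (|3--1|=4 > 1)], height=4
Node 6 violates the condition: |-1 - 2| = 3 > 1.
Result: Not balanced


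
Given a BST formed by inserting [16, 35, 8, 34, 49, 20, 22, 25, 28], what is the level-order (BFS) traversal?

Tree insertion order: [16, 35, 8, 34, 49, 20, 22, 25, 28]
Tree (level-order array): [16, 8, 35, None, None, 34, 49, 20, None, None, None, None, 22, None, 25, None, 28]
BFS from the root, enqueuing left then right child of each popped node:
  queue [16] -> pop 16, enqueue [8, 35], visited so far: [16]
  queue [8, 35] -> pop 8, enqueue [none], visited so far: [16, 8]
  queue [35] -> pop 35, enqueue [34, 49], visited so far: [16, 8, 35]
  queue [34, 49] -> pop 34, enqueue [20], visited so far: [16, 8, 35, 34]
  queue [49, 20] -> pop 49, enqueue [none], visited so far: [16, 8, 35, 34, 49]
  queue [20] -> pop 20, enqueue [22], visited so far: [16, 8, 35, 34, 49, 20]
  queue [22] -> pop 22, enqueue [25], visited so far: [16, 8, 35, 34, 49, 20, 22]
  queue [25] -> pop 25, enqueue [28], visited so far: [16, 8, 35, 34, 49, 20, 22, 25]
  queue [28] -> pop 28, enqueue [none], visited so far: [16, 8, 35, 34, 49, 20, 22, 25, 28]
Result: [16, 8, 35, 34, 49, 20, 22, 25, 28]


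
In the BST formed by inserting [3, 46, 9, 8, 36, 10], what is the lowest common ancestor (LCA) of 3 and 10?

Tree insertion order: [3, 46, 9, 8, 36, 10]
Tree (level-order array): [3, None, 46, 9, None, 8, 36, None, None, 10]
In a BST, the LCA of p=3, q=10 is the first node v on the
root-to-leaf path with p <= v <= q (go left if both < v, right if both > v).
Walk from root:
  at 3: 3 <= 3 <= 10, this is the LCA
LCA = 3


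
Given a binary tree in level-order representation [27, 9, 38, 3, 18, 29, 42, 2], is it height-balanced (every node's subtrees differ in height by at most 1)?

Tree (level-order array): [27, 9, 38, 3, 18, 29, 42, 2]
Definition: a tree is height-balanced if, at every node, |h(left) - h(right)| <= 1 (empty subtree has height -1).
Bottom-up per-node check:
  node 2: h_left=-1, h_right=-1, diff=0 [OK], height=0
  node 3: h_left=0, h_right=-1, diff=1 [OK], height=1
  node 18: h_left=-1, h_right=-1, diff=0 [OK], height=0
  node 9: h_left=1, h_right=0, diff=1 [OK], height=2
  node 29: h_left=-1, h_right=-1, diff=0 [OK], height=0
  node 42: h_left=-1, h_right=-1, diff=0 [OK], height=0
  node 38: h_left=0, h_right=0, diff=0 [OK], height=1
  node 27: h_left=2, h_right=1, diff=1 [OK], height=3
All nodes satisfy the balance condition.
Result: Balanced


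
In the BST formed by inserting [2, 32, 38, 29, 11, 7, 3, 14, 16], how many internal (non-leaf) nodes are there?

Tree built from: [2, 32, 38, 29, 11, 7, 3, 14, 16]
Tree (level-order array): [2, None, 32, 29, 38, 11, None, None, None, 7, 14, 3, None, None, 16]
Rule: An internal node has at least one child.
Per-node child counts:
  node 2: 1 child(ren)
  node 32: 2 child(ren)
  node 29: 1 child(ren)
  node 11: 2 child(ren)
  node 7: 1 child(ren)
  node 3: 0 child(ren)
  node 14: 1 child(ren)
  node 16: 0 child(ren)
  node 38: 0 child(ren)
Matching nodes: [2, 32, 29, 11, 7, 14]
Count of internal (non-leaf) nodes: 6


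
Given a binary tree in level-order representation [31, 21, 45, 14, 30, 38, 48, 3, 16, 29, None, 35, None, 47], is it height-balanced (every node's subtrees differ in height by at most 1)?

Tree (level-order array): [31, 21, 45, 14, 30, 38, 48, 3, 16, 29, None, 35, None, 47]
Definition: a tree is height-balanced if, at every node, |h(left) - h(right)| <= 1 (empty subtree has height -1).
Bottom-up per-node check:
  node 3: h_left=-1, h_right=-1, diff=0 [OK], height=0
  node 16: h_left=-1, h_right=-1, diff=0 [OK], height=0
  node 14: h_left=0, h_right=0, diff=0 [OK], height=1
  node 29: h_left=-1, h_right=-1, diff=0 [OK], height=0
  node 30: h_left=0, h_right=-1, diff=1 [OK], height=1
  node 21: h_left=1, h_right=1, diff=0 [OK], height=2
  node 35: h_left=-1, h_right=-1, diff=0 [OK], height=0
  node 38: h_left=0, h_right=-1, diff=1 [OK], height=1
  node 47: h_left=-1, h_right=-1, diff=0 [OK], height=0
  node 48: h_left=0, h_right=-1, diff=1 [OK], height=1
  node 45: h_left=1, h_right=1, diff=0 [OK], height=2
  node 31: h_left=2, h_right=2, diff=0 [OK], height=3
All nodes satisfy the balance condition.
Result: Balanced


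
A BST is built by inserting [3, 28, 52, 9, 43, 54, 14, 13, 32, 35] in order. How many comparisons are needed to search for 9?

Search path for 9: 3 -> 28 -> 9
Found: True
Comparisons: 3


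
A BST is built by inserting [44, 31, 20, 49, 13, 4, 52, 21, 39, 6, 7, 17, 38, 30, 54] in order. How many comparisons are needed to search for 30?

Search path for 30: 44 -> 31 -> 20 -> 21 -> 30
Found: True
Comparisons: 5


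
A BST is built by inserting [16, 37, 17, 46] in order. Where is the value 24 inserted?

Starting tree (level order): [16, None, 37, 17, 46]
Insertion path: 16 -> 37 -> 17
Result: insert 24 as right child of 17
Final tree (level order): [16, None, 37, 17, 46, None, 24]


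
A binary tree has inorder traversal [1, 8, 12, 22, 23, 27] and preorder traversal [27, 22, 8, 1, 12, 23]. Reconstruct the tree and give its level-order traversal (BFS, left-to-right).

Inorder:  [1, 8, 12, 22, 23, 27]
Preorder: [27, 22, 8, 1, 12, 23]
Algorithm: preorder visits root first, so consume preorder in order;
for each root, split the current inorder slice at that value into
left-subtree inorder and right-subtree inorder, then recurse.
Recursive splits:
  root=27; inorder splits into left=[1, 8, 12, 22, 23], right=[]
  root=22; inorder splits into left=[1, 8, 12], right=[23]
  root=8; inorder splits into left=[1], right=[12]
  root=1; inorder splits into left=[], right=[]
  root=12; inorder splits into left=[], right=[]
  root=23; inorder splits into left=[], right=[]
Reconstructed level-order: [27, 22, 8, 23, 1, 12]


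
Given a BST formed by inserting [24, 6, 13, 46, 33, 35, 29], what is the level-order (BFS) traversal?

Tree insertion order: [24, 6, 13, 46, 33, 35, 29]
Tree (level-order array): [24, 6, 46, None, 13, 33, None, None, None, 29, 35]
BFS from the root, enqueuing left then right child of each popped node:
  queue [24] -> pop 24, enqueue [6, 46], visited so far: [24]
  queue [6, 46] -> pop 6, enqueue [13], visited so far: [24, 6]
  queue [46, 13] -> pop 46, enqueue [33], visited so far: [24, 6, 46]
  queue [13, 33] -> pop 13, enqueue [none], visited so far: [24, 6, 46, 13]
  queue [33] -> pop 33, enqueue [29, 35], visited so far: [24, 6, 46, 13, 33]
  queue [29, 35] -> pop 29, enqueue [none], visited so far: [24, 6, 46, 13, 33, 29]
  queue [35] -> pop 35, enqueue [none], visited so far: [24, 6, 46, 13, 33, 29, 35]
Result: [24, 6, 46, 13, 33, 29, 35]


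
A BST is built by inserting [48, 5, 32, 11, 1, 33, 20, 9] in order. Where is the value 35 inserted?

Starting tree (level order): [48, 5, None, 1, 32, None, None, 11, 33, 9, 20]
Insertion path: 48 -> 5 -> 32 -> 33
Result: insert 35 as right child of 33
Final tree (level order): [48, 5, None, 1, 32, None, None, 11, 33, 9, 20, None, 35]


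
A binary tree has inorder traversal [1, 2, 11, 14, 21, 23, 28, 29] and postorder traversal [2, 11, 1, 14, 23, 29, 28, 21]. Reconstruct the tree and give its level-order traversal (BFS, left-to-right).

Inorder:   [1, 2, 11, 14, 21, 23, 28, 29]
Postorder: [2, 11, 1, 14, 23, 29, 28, 21]
Algorithm: postorder visits root last, so walk postorder right-to-left;
each value is the root of the current inorder slice — split it at that
value, recurse on the right subtree first, then the left.
Recursive splits:
  root=21; inorder splits into left=[1, 2, 11, 14], right=[23, 28, 29]
  root=28; inorder splits into left=[23], right=[29]
  root=29; inorder splits into left=[], right=[]
  root=23; inorder splits into left=[], right=[]
  root=14; inorder splits into left=[1, 2, 11], right=[]
  root=1; inorder splits into left=[], right=[2, 11]
  root=11; inorder splits into left=[2], right=[]
  root=2; inorder splits into left=[], right=[]
Reconstructed level-order: [21, 14, 28, 1, 23, 29, 11, 2]


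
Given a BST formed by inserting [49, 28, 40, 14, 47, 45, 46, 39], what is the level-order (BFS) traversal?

Tree insertion order: [49, 28, 40, 14, 47, 45, 46, 39]
Tree (level-order array): [49, 28, None, 14, 40, None, None, 39, 47, None, None, 45, None, None, 46]
BFS from the root, enqueuing left then right child of each popped node:
  queue [49] -> pop 49, enqueue [28], visited so far: [49]
  queue [28] -> pop 28, enqueue [14, 40], visited so far: [49, 28]
  queue [14, 40] -> pop 14, enqueue [none], visited so far: [49, 28, 14]
  queue [40] -> pop 40, enqueue [39, 47], visited so far: [49, 28, 14, 40]
  queue [39, 47] -> pop 39, enqueue [none], visited so far: [49, 28, 14, 40, 39]
  queue [47] -> pop 47, enqueue [45], visited so far: [49, 28, 14, 40, 39, 47]
  queue [45] -> pop 45, enqueue [46], visited so far: [49, 28, 14, 40, 39, 47, 45]
  queue [46] -> pop 46, enqueue [none], visited so far: [49, 28, 14, 40, 39, 47, 45, 46]
Result: [49, 28, 14, 40, 39, 47, 45, 46]


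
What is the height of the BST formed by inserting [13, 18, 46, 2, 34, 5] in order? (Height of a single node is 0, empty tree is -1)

Insertion order: [13, 18, 46, 2, 34, 5]
Tree (level-order array): [13, 2, 18, None, 5, None, 46, None, None, 34]
Compute height bottom-up (empty subtree = -1):
  height(5) = 1 + max(-1, -1) = 0
  height(2) = 1 + max(-1, 0) = 1
  height(34) = 1 + max(-1, -1) = 0
  height(46) = 1 + max(0, -1) = 1
  height(18) = 1 + max(-1, 1) = 2
  height(13) = 1 + max(1, 2) = 3
Height = 3


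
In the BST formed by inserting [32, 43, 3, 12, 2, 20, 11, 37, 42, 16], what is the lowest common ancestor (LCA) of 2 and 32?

Tree insertion order: [32, 43, 3, 12, 2, 20, 11, 37, 42, 16]
Tree (level-order array): [32, 3, 43, 2, 12, 37, None, None, None, 11, 20, None, 42, None, None, 16]
In a BST, the LCA of p=2, q=32 is the first node v on the
root-to-leaf path with p <= v <= q (go left if both < v, right if both > v).
Walk from root:
  at 32: 2 <= 32 <= 32, this is the LCA
LCA = 32


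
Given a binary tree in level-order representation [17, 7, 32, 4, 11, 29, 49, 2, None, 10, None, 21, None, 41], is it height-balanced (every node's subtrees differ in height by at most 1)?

Tree (level-order array): [17, 7, 32, 4, 11, 29, 49, 2, None, 10, None, 21, None, 41]
Definition: a tree is height-balanced if, at every node, |h(left) - h(right)| <= 1 (empty subtree has height -1).
Bottom-up per-node check:
  node 2: h_left=-1, h_right=-1, diff=0 [OK], height=0
  node 4: h_left=0, h_right=-1, diff=1 [OK], height=1
  node 10: h_left=-1, h_right=-1, diff=0 [OK], height=0
  node 11: h_left=0, h_right=-1, diff=1 [OK], height=1
  node 7: h_left=1, h_right=1, diff=0 [OK], height=2
  node 21: h_left=-1, h_right=-1, diff=0 [OK], height=0
  node 29: h_left=0, h_right=-1, diff=1 [OK], height=1
  node 41: h_left=-1, h_right=-1, diff=0 [OK], height=0
  node 49: h_left=0, h_right=-1, diff=1 [OK], height=1
  node 32: h_left=1, h_right=1, diff=0 [OK], height=2
  node 17: h_left=2, h_right=2, diff=0 [OK], height=3
All nodes satisfy the balance condition.
Result: Balanced


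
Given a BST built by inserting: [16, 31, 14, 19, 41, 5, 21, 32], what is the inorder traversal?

Tree insertion order: [16, 31, 14, 19, 41, 5, 21, 32]
Tree (level-order array): [16, 14, 31, 5, None, 19, 41, None, None, None, 21, 32]
Inorder traversal: [5, 14, 16, 19, 21, 31, 32, 41]


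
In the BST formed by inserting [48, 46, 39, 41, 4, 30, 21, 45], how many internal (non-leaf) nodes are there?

Tree built from: [48, 46, 39, 41, 4, 30, 21, 45]
Tree (level-order array): [48, 46, None, 39, None, 4, 41, None, 30, None, 45, 21]
Rule: An internal node has at least one child.
Per-node child counts:
  node 48: 1 child(ren)
  node 46: 1 child(ren)
  node 39: 2 child(ren)
  node 4: 1 child(ren)
  node 30: 1 child(ren)
  node 21: 0 child(ren)
  node 41: 1 child(ren)
  node 45: 0 child(ren)
Matching nodes: [48, 46, 39, 4, 30, 41]
Count of internal (non-leaf) nodes: 6


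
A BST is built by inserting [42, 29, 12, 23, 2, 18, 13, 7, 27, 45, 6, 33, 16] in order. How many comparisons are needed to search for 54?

Search path for 54: 42 -> 45
Found: False
Comparisons: 2


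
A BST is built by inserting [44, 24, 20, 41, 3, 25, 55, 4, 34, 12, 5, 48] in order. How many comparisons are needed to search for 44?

Search path for 44: 44
Found: True
Comparisons: 1


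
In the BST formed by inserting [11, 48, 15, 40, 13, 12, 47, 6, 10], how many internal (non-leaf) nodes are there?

Tree built from: [11, 48, 15, 40, 13, 12, 47, 6, 10]
Tree (level-order array): [11, 6, 48, None, 10, 15, None, None, None, 13, 40, 12, None, None, 47]
Rule: An internal node has at least one child.
Per-node child counts:
  node 11: 2 child(ren)
  node 6: 1 child(ren)
  node 10: 0 child(ren)
  node 48: 1 child(ren)
  node 15: 2 child(ren)
  node 13: 1 child(ren)
  node 12: 0 child(ren)
  node 40: 1 child(ren)
  node 47: 0 child(ren)
Matching nodes: [11, 6, 48, 15, 13, 40]
Count of internal (non-leaf) nodes: 6


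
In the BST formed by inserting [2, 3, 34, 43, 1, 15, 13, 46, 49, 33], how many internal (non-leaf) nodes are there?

Tree built from: [2, 3, 34, 43, 1, 15, 13, 46, 49, 33]
Tree (level-order array): [2, 1, 3, None, None, None, 34, 15, 43, 13, 33, None, 46, None, None, None, None, None, 49]
Rule: An internal node has at least one child.
Per-node child counts:
  node 2: 2 child(ren)
  node 1: 0 child(ren)
  node 3: 1 child(ren)
  node 34: 2 child(ren)
  node 15: 2 child(ren)
  node 13: 0 child(ren)
  node 33: 0 child(ren)
  node 43: 1 child(ren)
  node 46: 1 child(ren)
  node 49: 0 child(ren)
Matching nodes: [2, 3, 34, 15, 43, 46]
Count of internal (non-leaf) nodes: 6


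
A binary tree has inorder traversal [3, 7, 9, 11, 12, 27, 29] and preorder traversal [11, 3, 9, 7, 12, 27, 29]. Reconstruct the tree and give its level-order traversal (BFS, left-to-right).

Inorder:  [3, 7, 9, 11, 12, 27, 29]
Preorder: [11, 3, 9, 7, 12, 27, 29]
Algorithm: preorder visits root first, so consume preorder in order;
for each root, split the current inorder slice at that value into
left-subtree inorder and right-subtree inorder, then recurse.
Recursive splits:
  root=11; inorder splits into left=[3, 7, 9], right=[12, 27, 29]
  root=3; inorder splits into left=[], right=[7, 9]
  root=9; inorder splits into left=[7], right=[]
  root=7; inorder splits into left=[], right=[]
  root=12; inorder splits into left=[], right=[27, 29]
  root=27; inorder splits into left=[], right=[29]
  root=29; inorder splits into left=[], right=[]
Reconstructed level-order: [11, 3, 12, 9, 27, 7, 29]


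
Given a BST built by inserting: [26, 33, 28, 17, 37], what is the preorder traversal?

Tree insertion order: [26, 33, 28, 17, 37]
Tree (level-order array): [26, 17, 33, None, None, 28, 37]
Preorder traversal: [26, 17, 33, 28, 37]


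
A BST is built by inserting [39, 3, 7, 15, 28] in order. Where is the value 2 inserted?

Starting tree (level order): [39, 3, None, None, 7, None, 15, None, 28]
Insertion path: 39 -> 3
Result: insert 2 as left child of 3
Final tree (level order): [39, 3, None, 2, 7, None, None, None, 15, None, 28]


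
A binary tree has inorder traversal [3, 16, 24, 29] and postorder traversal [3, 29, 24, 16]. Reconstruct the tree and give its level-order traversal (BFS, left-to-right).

Inorder:   [3, 16, 24, 29]
Postorder: [3, 29, 24, 16]
Algorithm: postorder visits root last, so walk postorder right-to-left;
each value is the root of the current inorder slice — split it at that
value, recurse on the right subtree first, then the left.
Recursive splits:
  root=16; inorder splits into left=[3], right=[24, 29]
  root=24; inorder splits into left=[], right=[29]
  root=29; inorder splits into left=[], right=[]
  root=3; inorder splits into left=[], right=[]
Reconstructed level-order: [16, 3, 24, 29]


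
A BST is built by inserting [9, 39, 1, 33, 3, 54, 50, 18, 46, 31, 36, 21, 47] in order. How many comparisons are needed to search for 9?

Search path for 9: 9
Found: True
Comparisons: 1


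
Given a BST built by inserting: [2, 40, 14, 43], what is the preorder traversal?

Tree insertion order: [2, 40, 14, 43]
Tree (level-order array): [2, None, 40, 14, 43]
Preorder traversal: [2, 40, 14, 43]


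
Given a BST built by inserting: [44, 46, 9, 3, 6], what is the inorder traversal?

Tree insertion order: [44, 46, 9, 3, 6]
Tree (level-order array): [44, 9, 46, 3, None, None, None, None, 6]
Inorder traversal: [3, 6, 9, 44, 46]


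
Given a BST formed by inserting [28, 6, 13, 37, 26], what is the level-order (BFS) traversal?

Tree insertion order: [28, 6, 13, 37, 26]
Tree (level-order array): [28, 6, 37, None, 13, None, None, None, 26]
BFS from the root, enqueuing left then right child of each popped node:
  queue [28] -> pop 28, enqueue [6, 37], visited so far: [28]
  queue [6, 37] -> pop 6, enqueue [13], visited so far: [28, 6]
  queue [37, 13] -> pop 37, enqueue [none], visited so far: [28, 6, 37]
  queue [13] -> pop 13, enqueue [26], visited so far: [28, 6, 37, 13]
  queue [26] -> pop 26, enqueue [none], visited so far: [28, 6, 37, 13, 26]
Result: [28, 6, 37, 13, 26]


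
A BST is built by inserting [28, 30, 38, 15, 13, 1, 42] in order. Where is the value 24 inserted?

Starting tree (level order): [28, 15, 30, 13, None, None, 38, 1, None, None, 42]
Insertion path: 28 -> 15
Result: insert 24 as right child of 15
Final tree (level order): [28, 15, 30, 13, 24, None, 38, 1, None, None, None, None, 42]


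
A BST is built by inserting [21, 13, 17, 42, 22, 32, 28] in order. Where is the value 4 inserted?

Starting tree (level order): [21, 13, 42, None, 17, 22, None, None, None, None, 32, 28]
Insertion path: 21 -> 13
Result: insert 4 as left child of 13
Final tree (level order): [21, 13, 42, 4, 17, 22, None, None, None, None, None, None, 32, 28]


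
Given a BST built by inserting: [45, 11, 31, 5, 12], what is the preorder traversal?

Tree insertion order: [45, 11, 31, 5, 12]
Tree (level-order array): [45, 11, None, 5, 31, None, None, 12]
Preorder traversal: [45, 11, 5, 31, 12]


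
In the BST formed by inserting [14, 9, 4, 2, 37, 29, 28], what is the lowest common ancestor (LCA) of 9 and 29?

Tree insertion order: [14, 9, 4, 2, 37, 29, 28]
Tree (level-order array): [14, 9, 37, 4, None, 29, None, 2, None, 28]
In a BST, the LCA of p=9, q=29 is the first node v on the
root-to-leaf path with p <= v <= q (go left if both < v, right if both > v).
Walk from root:
  at 14: 9 <= 14 <= 29, this is the LCA
LCA = 14


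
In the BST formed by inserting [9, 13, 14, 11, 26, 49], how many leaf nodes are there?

Tree built from: [9, 13, 14, 11, 26, 49]
Tree (level-order array): [9, None, 13, 11, 14, None, None, None, 26, None, 49]
Rule: A leaf has 0 children.
Per-node child counts:
  node 9: 1 child(ren)
  node 13: 2 child(ren)
  node 11: 0 child(ren)
  node 14: 1 child(ren)
  node 26: 1 child(ren)
  node 49: 0 child(ren)
Matching nodes: [11, 49]
Count of leaf nodes: 2


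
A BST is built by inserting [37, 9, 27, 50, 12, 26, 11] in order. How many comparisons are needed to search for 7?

Search path for 7: 37 -> 9
Found: False
Comparisons: 2


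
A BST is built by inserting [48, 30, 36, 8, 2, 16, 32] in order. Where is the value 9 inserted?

Starting tree (level order): [48, 30, None, 8, 36, 2, 16, 32]
Insertion path: 48 -> 30 -> 8 -> 16
Result: insert 9 as left child of 16
Final tree (level order): [48, 30, None, 8, 36, 2, 16, 32, None, None, None, 9]


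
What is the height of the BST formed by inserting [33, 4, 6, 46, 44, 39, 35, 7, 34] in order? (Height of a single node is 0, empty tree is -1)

Insertion order: [33, 4, 6, 46, 44, 39, 35, 7, 34]
Tree (level-order array): [33, 4, 46, None, 6, 44, None, None, 7, 39, None, None, None, 35, None, 34]
Compute height bottom-up (empty subtree = -1):
  height(7) = 1 + max(-1, -1) = 0
  height(6) = 1 + max(-1, 0) = 1
  height(4) = 1 + max(-1, 1) = 2
  height(34) = 1 + max(-1, -1) = 0
  height(35) = 1 + max(0, -1) = 1
  height(39) = 1 + max(1, -1) = 2
  height(44) = 1 + max(2, -1) = 3
  height(46) = 1 + max(3, -1) = 4
  height(33) = 1 + max(2, 4) = 5
Height = 5


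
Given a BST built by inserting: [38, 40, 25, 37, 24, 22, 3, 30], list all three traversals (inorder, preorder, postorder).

Tree insertion order: [38, 40, 25, 37, 24, 22, 3, 30]
Tree (level-order array): [38, 25, 40, 24, 37, None, None, 22, None, 30, None, 3]
Inorder (L, root, R): [3, 22, 24, 25, 30, 37, 38, 40]
Preorder (root, L, R): [38, 25, 24, 22, 3, 37, 30, 40]
Postorder (L, R, root): [3, 22, 24, 30, 37, 25, 40, 38]


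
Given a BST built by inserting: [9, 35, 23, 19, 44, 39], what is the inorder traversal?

Tree insertion order: [9, 35, 23, 19, 44, 39]
Tree (level-order array): [9, None, 35, 23, 44, 19, None, 39]
Inorder traversal: [9, 19, 23, 35, 39, 44]


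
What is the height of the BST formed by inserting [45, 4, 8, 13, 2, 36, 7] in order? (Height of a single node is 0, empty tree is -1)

Insertion order: [45, 4, 8, 13, 2, 36, 7]
Tree (level-order array): [45, 4, None, 2, 8, None, None, 7, 13, None, None, None, 36]
Compute height bottom-up (empty subtree = -1):
  height(2) = 1 + max(-1, -1) = 0
  height(7) = 1 + max(-1, -1) = 0
  height(36) = 1 + max(-1, -1) = 0
  height(13) = 1 + max(-1, 0) = 1
  height(8) = 1 + max(0, 1) = 2
  height(4) = 1 + max(0, 2) = 3
  height(45) = 1 + max(3, -1) = 4
Height = 4


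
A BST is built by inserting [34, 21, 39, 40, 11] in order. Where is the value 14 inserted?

Starting tree (level order): [34, 21, 39, 11, None, None, 40]
Insertion path: 34 -> 21 -> 11
Result: insert 14 as right child of 11
Final tree (level order): [34, 21, 39, 11, None, None, 40, None, 14]


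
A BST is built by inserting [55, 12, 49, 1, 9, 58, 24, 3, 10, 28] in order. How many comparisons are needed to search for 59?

Search path for 59: 55 -> 58
Found: False
Comparisons: 2


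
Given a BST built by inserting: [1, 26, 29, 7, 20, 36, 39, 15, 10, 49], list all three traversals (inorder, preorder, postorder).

Tree insertion order: [1, 26, 29, 7, 20, 36, 39, 15, 10, 49]
Tree (level-order array): [1, None, 26, 7, 29, None, 20, None, 36, 15, None, None, 39, 10, None, None, 49]
Inorder (L, root, R): [1, 7, 10, 15, 20, 26, 29, 36, 39, 49]
Preorder (root, L, R): [1, 26, 7, 20, 15, 10, 29, 36, 39, 49]
Postorder (L, R, root): [10, 15, 20, 7, 49, 39, 36, 29, 26, 1]


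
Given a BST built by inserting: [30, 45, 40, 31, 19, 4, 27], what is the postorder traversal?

Tree insertion order: [30, 45, 40, 31, 19, 4, 27]
Tree (level-order array): [30, 19, 45, 4, 27, 40, None, None, None, None, None, 31]
Postorder traversal: [4, 27, 19, 31, 40, 45, 30]


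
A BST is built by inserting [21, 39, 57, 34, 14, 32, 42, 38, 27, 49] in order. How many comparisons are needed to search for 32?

Search path for 32: 21 -> 39 -> 34 -> 32
Found: True
Comparisons: 4


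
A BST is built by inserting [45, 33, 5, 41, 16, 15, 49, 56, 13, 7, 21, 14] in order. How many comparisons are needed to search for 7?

Search path for 7: 45 -> 33 -> 5 -> 16 -> 15 -> 13 -> 7
Found: True
Comparisons: 7


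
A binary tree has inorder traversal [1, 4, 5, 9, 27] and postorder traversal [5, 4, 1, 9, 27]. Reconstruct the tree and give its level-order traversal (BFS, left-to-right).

Inorder:   [1, 4, 5, 9, 27]
Postorder: [5, 4, 1, 9, 27]
Algorithm: postorder visits root last, so walk postorder right-to-left;
each value is the root of the current inorder slice — split it at that
value, recurse on the right subtree first, then the left.
Recursive splits:
  root=27; inorder splits into left=[1, 4, 5, 9], right=[]
  root=9; inorder splits into left=[1, 4, 5], right=[]
  root=1; inorder splits into left=[], right=[4, 5]
  root=4; inorder splits into left=[], right=[5]
  root=5; inorder splits into left=[], right=[]
Reconstructed level-order: [27, 9, 1, 4, 5]


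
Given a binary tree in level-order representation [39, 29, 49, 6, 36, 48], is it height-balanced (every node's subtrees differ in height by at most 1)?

Tree (level-order array): [39, 29, 49, 6, 36, 48]
Definition: a tree is height-balanced if, at every node, |h(left) - h(right)| <= 1 (empty subtree has height -1).
Bottom-up per-node check:
  node 6: h_left=-1, h_right=-1, diff=0 [OK], height=0
  node 36: h_left=-1, h_right=-1, diff=0 [OK], height=0
  node 29: h_left=0, h_right=0, diff=0 [OK], height=1
  node 48: h_left=-1, h_right=-1, diff=0 [OK], height=0
  node 49: h_left=0, h_right=-1, diff=1 [OK], height=1
  node 39: h_left=1, h_right=1, diff=0 [OK], height=2
All nodes satisfy the balance condition.
Result: Balanced


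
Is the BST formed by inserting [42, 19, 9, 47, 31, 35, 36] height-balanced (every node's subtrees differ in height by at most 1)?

Tree (level-order array): [42, 19, 47, 9, 31, None, None, None, None, None, 35, None, 36]
Definition: a tree is height-balanced if, at every node, |h(left) - h(right)| <= 1 (empty subtree has height -1).
Bottom-up per-node check:
  node 9: h_left=-1, h_right=-1, diff=0 [OK], height=0
  node 36: h_left=-1, h_right=-1, diff=0 [OK], height=0
  node 35: h_left=-1, h_right=0, diff=1 [OK], height=1
  node 31: h_left=-1, h_right=1, diff=2 [FAIL (|-1-1|=2 > 1)], height=2
  node 19: h_left=0, h_right=2, diff=2 [FAIL (|0-2|=2 > 1)], height=3
  node 47: h_left=-1, h_right=-1, diff=0 [OK], height=0
  node 42: h_left=3, h_right=0, diff=3 [FAIL (|3-0|=3 > 1)], height=4
Node 31 violates the condition: |-1 - 1| = 2 > 1.
Result: Not balanced


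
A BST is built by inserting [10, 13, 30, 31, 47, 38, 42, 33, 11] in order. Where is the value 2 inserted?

Starting tree (level order): [10, None, 13, 11, 30, None, None, None, 31, None, 47, 38, None, 33, 42]
Insertion path: 10
Result: insert 2 as left child of 10
Final tree (level order): [10, 2, 13, None, None, 11, 30, None, None, None, 31, None, 47, 38, None, 33, 42]


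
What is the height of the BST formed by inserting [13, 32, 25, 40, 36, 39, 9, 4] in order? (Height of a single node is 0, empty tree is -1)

Insertion order: [13, 32, 25, 40, 36, 39, 9, 4]
Tree (level-order array): [13, 9, 32, 4, None, 25, 40, None, None, None, None, 36, None, None, 39]
Compute height bottom-up (empty subtree = -1):
  height(4) = 1 + max(-1, -1) = 0
  height(9) = 1 + max(0, -1) = 1
  height(25) = 1 + max(-1, -1) = 0
  height(39) = 1 + max(-1, -1) = 0
  height(36) = 1 + max(-1, 0) = 1
  height(40) = 1 + max(1, -1) = 2
  height(32) = 1 + max(0, 2) = 3
  height(13) = 1 + max(1, 3) = 4
Height = 4


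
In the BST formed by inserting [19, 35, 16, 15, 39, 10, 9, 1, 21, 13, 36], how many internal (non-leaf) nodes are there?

Tree built from: [19, 35, 16, 15, 39, 10, 9, 1, 21, 13, 36]
Tree (level-order array): [19, 16, 35, 15, None, 21, 39, 10, None, None, None, 36, None, 9, 13, None, None, 1]
Rule: An internal node has at least one child.
Per-node child counts:
  node 19: 2 child(ren)
  node 16: 1 child(ren)
  node 15: 1 child(ren)
  node 10: 2 child(ren)
  node 9: 1 child(ren)
  node 1: 0 child(ren)
  node 13: 0 child(ren)
  node 35: 2 child(ren)
  node 21: 0 child(ren)
  node 39: 1 child(ren)
  node 36: 0 child(ren)
Matching nodes: [19, 16, 15, 10, 9, 35, 39]
Count of internal (non-leaf) nodes: 7


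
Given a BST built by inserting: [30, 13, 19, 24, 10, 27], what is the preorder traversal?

Tree insertion order: [30, 13, 19, 24, 10, 27]
Tree (level-order array): [30, 13, None, 10, 19, None, None, None, 24, None, 27]
Preorder traversal: [30, 13, 10, 19, 24, 27]


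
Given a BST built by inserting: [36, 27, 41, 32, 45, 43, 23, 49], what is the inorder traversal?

Tree insertion order: [36, 27, 41, 32, 45, 43, 23, 49]
Tree (level-order array): [36, 27, 41, 23, 32, None, 45, None, None, None, None, 43, 49]
Inorder traversal: [23, 27, 32, 36, 41, 43, 45, 49]


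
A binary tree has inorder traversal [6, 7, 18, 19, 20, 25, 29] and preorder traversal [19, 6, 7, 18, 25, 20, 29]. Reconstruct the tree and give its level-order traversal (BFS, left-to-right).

Inorder:  [6, 7, 18, 19, 20, 25, 29]
Preorder: [19, 6, 7, 18, 25, 20, 29]
Algorithm: preorder visits root first, so consume preorder in order;
for each root, split the current inorder slice at that value into
left-subtree inorder and right-subtree inorder, then recurse.
Recursive splits:
  root=19; inorder splits into left=[6, 7, 18], right=[20, 25, 29]
  root=6; inorder splits into left=[], right=[7, 18]
  root=7; inorder splits into left=[], right=[18]
  root=18; inorder splits into left=[], right=[]
  root=25; inorder splits into left=[20], right=[29]
  root=20; inorder splits into left=[], right=[]
  root=29; inorder splits into left=[], right=[]
Reconstructed level-order: [19, 6, 25, 7, 20, 29, 18]


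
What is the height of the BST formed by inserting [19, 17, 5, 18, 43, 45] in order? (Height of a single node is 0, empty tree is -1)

Insertion order: [19, 17, 5, 18, 43, 45]
Tree (level-order array): [19, 17, 43, 5, 18, None, 45]
Compute height bottom-up (empty subtree = -1):
  height(5) = 1 + max(-1, -1) = 0
  height(18) = 1 + max(-1, -1) = 0
  height(17) = 1 + max(0, 0) = 1
  height(45) = 1 + max(-1, -1) = 0
  height(43) = 1 + max(-1, 0) = 1
  height(19) = 1 + max(1, 1) = 2
Height = 2


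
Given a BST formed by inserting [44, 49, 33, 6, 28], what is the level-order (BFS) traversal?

Tree insertion order: [44, 49, 33, 6, 28]
Tree (level-order array): [44, 33, 49, 6, None, None, None, None, 28]
BFS from the root, enqueuing left then right child of each popped node:
  queue [44] -> pop 44, enqueue [33, 49], visited so far: [44]
  queue [33, 49] -> pop 33, enqueue [6], visited so far: [44, 33]
  queue [49, 6] -> pop 49, enqueue [none], visited so far: [44, 33, 49]
  queue [6] -> pop 6, enqueue [28], visited so far: [44, 33, 49, 6]
  queue [28] -> pop 28, enqueue [none], visited so far: [44, 33, 49, 6, 28]
Result: [44, 33, 49, 6, 28]


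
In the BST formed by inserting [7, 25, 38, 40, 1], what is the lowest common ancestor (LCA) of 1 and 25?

Tree insertion order: [7, 25, 38, 40, 1]
Tree (level-order array): [7, 1, 25, None, None, None, 38, None, 40]
In a BST, the LCA of p=1, q=25 is the first node v on the
root-to-leaf path with p <= v <= q (go left if both < v, right if both > v).
Walk from root:
  at 7: 1 <= 7 <= 25, this is the LCA
LCA = 7


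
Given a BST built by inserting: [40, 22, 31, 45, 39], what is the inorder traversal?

Tree insertion order: [40, 22, 31, 45, 39]
Tree (level-order array): [40, 22, 45, None, 31, None, None, None, 39]
Inorder traversal: [22, 31, 39, 40, 45]


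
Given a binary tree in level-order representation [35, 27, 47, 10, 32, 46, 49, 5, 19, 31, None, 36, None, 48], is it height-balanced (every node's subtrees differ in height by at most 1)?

Tree (level-order array): [35, 27, 47, 10, 32, 46, 49, 5, 19, 31, None, 36, None, 48]
Definition: a tree is height-balanced if, at every node, |h(left) - h(right)| <= 1 (empty subtree has height -1).
Bottom-up per-node check:
  node 5: h_left=-1, h_right=-1, diff=0 [OK], height=0
  node 19: h_left=-1, h_right=-1, diff=0 [OK], height=0
  node 10: h_left=0, h_right=0, diff=0 [OK], height=1
  node 31: h_left=-1, h_right=-1, diff=0 [OK], height=0
  node 32: h_left=0, h_right=-1, diff=1 [OK], height=1
  node 27: h_left=1, h_right=1, diff=0 [OK], height=2
  node 36: h_left=-1, h_right=-1, diff=0 [OK], height=0
  node 46: h_left=0, h_right=-1, diff=1 [OK], height=1
  node 48: h_left=-1, h_right=-1, diff=0 [OK], height=0
  node 49: h_left=0, h_right=-1, diff=1 [OK], height=1
  node 47: h_left=1, h_right=1, diff=0 [OK], height=2
  node 35: h_left=2, h_right=2, diff=0 [OK], height=3
All nodes satisfy the balance condition.
Result: Balanced


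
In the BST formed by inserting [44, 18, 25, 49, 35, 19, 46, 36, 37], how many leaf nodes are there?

Tree built from: [44, 18, 25, 49, 35, 19, 46, 36, 37]
Tree (level-order array): [44, 18, 49, None, 25, 46, None, 19, 35, None, None, None, None, None, 36, None, 37]
Rule: A leaf has 0 children.
Per-node child counts:
  node 44: 2 child(ren)
  node 18: 1 child(ren)
  node 25: 2 child(ren)
  node 19: 0 child(ren)
  node 35: 1 child(ren)
  node 36: 1 child(ren)
  node 37: 0 child(ren)
  node 49: 1 child(ren)
  node 46: 0 child(ren)
Matching nodes: [19, 37, 46]
Count of leaf nodes: 3


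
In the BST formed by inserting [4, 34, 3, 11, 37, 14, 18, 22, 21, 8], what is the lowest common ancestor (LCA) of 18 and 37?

Tree insertion order: [4, 34, 3, 11, 37, 14, 18, 22, 21, 8]
Tree (level-order array): [4, 3, 34, None, None, 11, 37, 8, 14, None, None, None, None, None, 18, None, 22, 21]
In a BST, the LCA of p=18, q=37 is the first node v on the
root-to-leaf path with p <= v <= q (go left if both < v, right if both > v).
Walk from root:
  at 4: both 18 and 37 > 4, go right
  at 34: 18 <= 34 <= 37, this is the LCA
LCA = 34


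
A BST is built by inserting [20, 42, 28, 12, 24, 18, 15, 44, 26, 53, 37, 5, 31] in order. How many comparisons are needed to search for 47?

Search path for 47: 20 -> 42 -> 44 -> 53
Found: False
Comparisons: 4


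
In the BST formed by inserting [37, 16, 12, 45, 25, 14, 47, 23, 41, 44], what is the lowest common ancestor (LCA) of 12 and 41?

Tree insertion order: [37, 16, 12, 45, 25, 14, 47, 23, 41, 44]
Tree (level-order array): [37, 16, 45, 12, 25, 41, 47, None, 14, 23, None, None, 44]
In a BST, the LCA of p=12, q=41 is the first node v on the
root-to-leaf path with p <= v <= q (go left if both < v, right if both > v).
Walk from root:
  at 37: 12 <= 37 <= 41, this is the LCA
LCA = 37


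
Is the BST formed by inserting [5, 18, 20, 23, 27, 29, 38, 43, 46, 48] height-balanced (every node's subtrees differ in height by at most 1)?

Tree (level-order array): [5, None, 18, None, 20, None, 23, None, 27, None, 29, None, 38, None, 43, None, 46, None, 48]
Definition: a tree is height-balanced if, at every node, |h(left) - h(right)| <= 1 (empty subtree has height -1).
Bottom-up per-node check:
  node 48: h_left=-1, h_right=-1, diff=0 [OK], height=0
  node 46: h_left=-1, h_right=0, diff=1 [OK], height=1
  node 43: h_left=-1, h_right=1, diff=2 [FAIL (|-1-1|=2 > 1)], height=2
  node 38: h_left=-1, h_right=2, diff=3 [FAIL (|-1-2|=3 > 1)], height=3
  node 29: h_left=-1, h_right=3, diff=4 [FAIL (|-1-3|=4 > 1)], height=4
  node 27: h_left=-1, h_right=4, diff=5 [FAIL (|-1-4|=5 > 1)], height=5
  node 23: h_left=-1, h_right=5, diff=6 [FAIL (|-1-5|=6 > 1)], height=6
  node 20: h_left=-1, h_right=6, diff=7 [FAIL (|-1-6|=7 > 1)], height=7
  node 18: h_left=-1, h_right=7, diff=8 [FAIL (|-1-7|=8 > 1)], height=8
  node 5: h_left=-1, h_right=8, diff=9 [FAIL (|-1-8|=9 > 1)], height=9
Node 43 violates the condition: |-1 - 1| = 2 > 1.
Result: Not balanced


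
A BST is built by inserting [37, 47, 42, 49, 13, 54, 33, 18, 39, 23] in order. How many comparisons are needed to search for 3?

Search path for 3: 37 -> 13
Found: False
Comparisons: 2


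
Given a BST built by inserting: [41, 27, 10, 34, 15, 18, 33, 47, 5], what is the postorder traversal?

Tree insertion order: [41, 27, 10, 34, 15, 18, 33, 47, 5]
Tree (level-order array): [41, 27, 47, 10, 34, None, None, 5, 15, 33, None, None, None, None, 18]
Postorder traversal: [5, 18, 15, 10, 33, 34, 27, 47, 41]


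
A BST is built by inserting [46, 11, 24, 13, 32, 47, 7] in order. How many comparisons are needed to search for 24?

Search path for 24: 46 -> 11 -> 24
Found: True
Comparisons: 3


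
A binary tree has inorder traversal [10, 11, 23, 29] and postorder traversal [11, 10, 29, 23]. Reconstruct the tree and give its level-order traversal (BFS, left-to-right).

Inorder:   [10, 11, 23, 29]
Postorder: [11, 10, 29, 23]
Algorithm: postorder visits root last, so walk postorder right-to-left;
each value is the root of the current inorder slice — split it at that
value, recurse on the right subtree first, then the left.
Recursive splits:
  root=23; inorder splits into left=[10, 11], right=[29]
  root=29; inorder splits into left=[], right=[]
  root=10; inorder splits into left=[], right=[11]
  root=11; inorder splits into left=[], right=[]
Reconstructed level-order: [23, 10, 29, 11]
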